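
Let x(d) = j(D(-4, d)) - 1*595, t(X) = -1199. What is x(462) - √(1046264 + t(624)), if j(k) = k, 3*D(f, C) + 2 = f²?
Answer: -1771/3 - √1045065 ≈ -1612.6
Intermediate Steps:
D(f, C) = -⅔ + f²/3
x(d) = -1771/3 (x(d) = (-⅔ + (⅓)*(-4)²) - 1*595 = (-⅔ + (⅓)*16) - 595 = (-⅔ + 16/3) - 595 = 14/3 - 595 = -1771/3)
x(462) - √(1046264 + t(624)) = -1771/3 - √(1046264 - 1199) = -1771/3 - √1045065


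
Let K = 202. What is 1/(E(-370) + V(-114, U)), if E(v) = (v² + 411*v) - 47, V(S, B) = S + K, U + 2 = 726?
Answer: -1/15129 ≈ -6.6098e-5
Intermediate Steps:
U = 724 (U = -2 + 726 = 724)
V(S, B) = 202 + S (V(S, B) = S + 202 = 202 + S)
E(v) = -47 + v² + 411*v
1/(E(-370) + V(-114, U)) = 1/((-47 + (-370)² + 411*(-370)) + (202 - 114)) = 1/((-47 + 136900 - 152070) + 88) = 1/(-15217 + 88) = 1/(-15129) = -1/15129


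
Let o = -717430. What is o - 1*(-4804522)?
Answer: 4087092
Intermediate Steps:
o - 1*(-4804522) = -717430 - 1*(-4804522) = -717430 + 4804522 = 4087092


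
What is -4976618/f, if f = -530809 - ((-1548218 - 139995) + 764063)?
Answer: -4976618/393341 ≈ -12.652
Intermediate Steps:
f = 393341 (f = -530809 - (-1688213 + 764063) = -530809 - 1*(-924150) = -530809 + 924150 = 393341)
-4976618/f = -4976618/393341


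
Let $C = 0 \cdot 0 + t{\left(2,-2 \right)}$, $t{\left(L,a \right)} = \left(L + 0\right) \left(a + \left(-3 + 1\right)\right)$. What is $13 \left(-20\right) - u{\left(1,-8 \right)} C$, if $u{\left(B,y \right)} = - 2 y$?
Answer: $-132$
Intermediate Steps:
$t{\left(L,a \right)} = L \left(-2 + a\right)$ ($t{\left(L,a \right)} = L \left(a - 2\right) = L \left(-2 + a\right)$)
$C = -8$ ($C = 0 \cdot 0 + 2 \left(-2 - 2\right) = 0 + 2 \left(-4\right) = 0 - 8 = -8$)
$13 \left(-20\right) - u{\left(1,-8 \right)} C = 13 \left(-20\right) - \left(-2\right) \left(-8\right) \left(-8\right) = -260 - 16 \left(-8\right) = -260 - -128 = -260 + 128 = -132$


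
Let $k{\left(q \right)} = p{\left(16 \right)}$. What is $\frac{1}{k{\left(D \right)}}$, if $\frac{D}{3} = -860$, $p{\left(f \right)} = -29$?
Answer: $- \frac{1}{29} \approx -0.034483$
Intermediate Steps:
$D = -2580$ ($D = 3 \left(-860\right) = -2580$)
$k{\left(q \right)} = -29$
$\frac{1}{k{\left(D \right)}} = \frac{1}{-29} = - \frac{1}{29}$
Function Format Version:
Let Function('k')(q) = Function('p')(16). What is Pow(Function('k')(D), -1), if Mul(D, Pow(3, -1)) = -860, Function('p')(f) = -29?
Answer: Rational(-1, 29) ≈ -0.034483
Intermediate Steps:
D = -2580 (D = Mul(3, -860) = -2580)
Function('k')(q) = -29
Pow(Function('k')(D), -1) = Pow(-29, -1) = Rational(-1, 29)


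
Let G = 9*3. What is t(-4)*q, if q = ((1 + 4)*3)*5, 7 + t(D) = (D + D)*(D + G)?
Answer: -14325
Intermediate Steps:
G = 27
t(D) = -7 + 2*D*(27 + D) (t(D) = -7 + (D + D)*(D + 27) = -7 + (2*D)*(27 + D) = -7 + 2*D*(27 + D))
q = 75 (q = (5*3)*5 = 15*5 = 75)
t(-4)*q = (-7 + 2*(-4)² + 54*(-4))*75 = (-7 + 2*16 - 216)*75 = (-7 + 32 - 216)*75 = -191*75 = -14325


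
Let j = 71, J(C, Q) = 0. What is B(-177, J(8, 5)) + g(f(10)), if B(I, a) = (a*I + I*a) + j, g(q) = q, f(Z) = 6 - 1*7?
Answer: 70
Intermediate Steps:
f(Z) = -1 (f(Z) = 6 - 7 = -1)
B(I, a) = 71 + 2*I*a (B(I, a) = (a*I + I*a) + 71 = (I*a + I*a) + 71 = 2*I*a + 71 = 71 + 2*I*a)
B(-177, J(8, 5)) + g(f(10)) = (71 + 2*(-177)*0) - 1 = (71 + 0) - 1 = 71 - 1 = 70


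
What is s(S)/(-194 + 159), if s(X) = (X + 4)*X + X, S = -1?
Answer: 4/35 ≈ 0.11429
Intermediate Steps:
s(X) = X + X*(4 + X) (s(X) = (4 + X)*X + X = X*(4 + X) + X = X + X*(4 + X))
s(S)/(-194 + 159) = (-(5 - 1))/(-194 + 159) = (-1*4)/(-35) = -1/35*(-4) = 4/35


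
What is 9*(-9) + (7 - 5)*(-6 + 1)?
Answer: -91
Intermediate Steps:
9*(-9) + (7 - 5)*(-6 + 1) = -81 + 2*(-5) = -81 - 10 = -91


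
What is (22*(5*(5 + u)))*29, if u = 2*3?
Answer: 35090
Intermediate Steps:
u = 6
(22*(5*(5 + u)))*29 = (22*(5*(5 + 6)))*29 = (22*(5*11))*29 = (22*55)*29 = 1210*29 = 35090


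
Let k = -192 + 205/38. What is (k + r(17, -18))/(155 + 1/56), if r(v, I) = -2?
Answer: -200676/164939 ≈ -1.2167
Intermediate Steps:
k = -7091/38 (k = -192 + 205*(1/38) = -192 + 205/38 = -7091/38 ≈ -186.61)
(k + r(17, -18))/(155 + 1/56) = (-7091/38 - 2)/(155 + 1/56) = -7167/(38*(155 + 1/56)) = -7167/(38*8681/56) = -7167/38*56/8681 = -200676/164939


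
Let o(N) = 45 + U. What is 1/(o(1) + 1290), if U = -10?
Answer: 1/1325 ≈ 0.00075472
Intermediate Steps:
o(N) = 35 (o(N) = 45 - 10 = 35)
1/(o(1) + 1290) = 1/(35 + 1290) = 1/1325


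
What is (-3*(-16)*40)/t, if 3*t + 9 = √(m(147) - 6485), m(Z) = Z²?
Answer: 51840/15043 + 11520*√3781/15043 ≈ 50.535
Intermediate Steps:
t = -3 + 2*√3781/3 (t = -3 + √(147² - 6485)/3 = -3 + √(21609 - 6485)/3 = -3 + √15124/3 = -3 + (2*√3781)/3 = -3 + 2*√3781/3 ≈ 37.993)
(-3*(-16)*40)/t = (-3*(-16)*40)/(-3 + 2*√3781/3) = (48*40)/(-3 + 2*√3781/3) = 1920/(-3 + 2*√3781/3)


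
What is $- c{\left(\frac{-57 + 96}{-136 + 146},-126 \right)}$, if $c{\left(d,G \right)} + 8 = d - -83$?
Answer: $- \frac{789}{10} \approx -78.9$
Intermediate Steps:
$c{\left(d,G \right)} = 75 + d$ ($c{\left(d,G \right)} = -8 + \left(d - -83\right) = -8 + \left(d + 83\right) = -8 + \left(83 + d\right) = 75 + d$)
$- c{\left(\frac{-57 + 96}{-136 + 146},-126 \right)} = - (75 + \frac{-57 + 96}{-136 + 146}) = - (75 + \frac{39}{10}) = \left(-1\right) \frac{789}{10} = - \frac{789}{10}$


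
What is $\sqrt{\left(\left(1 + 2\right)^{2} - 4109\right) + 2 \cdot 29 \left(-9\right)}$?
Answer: $i \sqrt{4622} \approx 67.985 i$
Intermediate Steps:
$\sqrt{\left(\left(1 + 2\right)^{2} - 4109\right) + 2 \cdot 29 \left(-9\right)} = \sqrt{\left(3^{2} - 4109\right) + 58 \left(-9\right)} = \sqrt{\left(9 - 4109\right) - 522} = \sqrt{-4100 - 522} = \sqrt{-4622} = i \sqrt{4622}$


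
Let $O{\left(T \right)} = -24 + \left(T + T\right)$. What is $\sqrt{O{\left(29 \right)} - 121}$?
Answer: $i \sqrt{87} \approx 9.3274 i$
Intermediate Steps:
$O{\left(T \right)} = -24 + 2 T$
$\sqrt{O{\left(29 \right)} - 121} = \sqrt{\left(-24 + 2 \cdot 29\right) - 121} = \sqrt{\left(-24 + 58\right) - 121} = \sqrt{34 - 121} = \sqrt{-87} = i \sqrt{87}$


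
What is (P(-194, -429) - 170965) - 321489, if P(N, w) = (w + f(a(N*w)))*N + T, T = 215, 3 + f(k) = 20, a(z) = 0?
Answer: -412311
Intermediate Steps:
f(k) = 17 (f(k) = -3 + 20 = 17)
P(N, w) = 215 + N*(17 + w) (P(N, w) = (w + 17)*N + 215 = (17 + w)*N + 215 = N*(17 + w) + 215 = 215 + N*(17 + w))
(P(-194, -429) - 170965) - 321489 = ((215 + 17*(-194) - 194*(-429)) - 170965) - 321489 = ((215 - 3298 + 83226) - 170965) - 321489 = (80143 - 170965) - 321489 = -90822 - 321489 = -412311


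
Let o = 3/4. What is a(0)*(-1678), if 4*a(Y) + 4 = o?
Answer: 10907/8 ≈ 1363.4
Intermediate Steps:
o = 3/4 (o = 3*(1/4) = 3/4 ≈ 0.75000)
a(Y) = -13/16 (a(Y) = -1 + (1/4)*(3/4) = -1 + 3/16 = -13/16)
a(0)*(-1678) = -13/16*(-1678) = 10907/8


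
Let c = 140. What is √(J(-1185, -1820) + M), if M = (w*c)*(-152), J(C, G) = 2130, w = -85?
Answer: √1810930 ≈ 1345.7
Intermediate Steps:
M = 1808800 (M = -85*140*(-152) = -11900*(-152) = 1808800)
√(J(-1185, -1820) + M) = √(2130 + 1808800) = √1810930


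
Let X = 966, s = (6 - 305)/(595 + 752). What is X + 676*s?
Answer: 1099078/1347 ≈ 815.95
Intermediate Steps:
s = -299/1347 ≈ -0.22197
X + 676*s = 966 + 676*(-299/1347) = 966 - 202124/1347 = 1099078/1347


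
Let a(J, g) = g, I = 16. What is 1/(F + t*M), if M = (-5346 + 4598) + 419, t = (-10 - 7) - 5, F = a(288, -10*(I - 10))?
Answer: 1/7178 ≈ 0.00013931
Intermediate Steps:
F = -60 (F = -10*(16 - 10) = -10*6 = -60)
t = -22 (t = -17 - 5 = -22)
M = -329 (M = -748 + 419 = -329)
1/(F + t*M) = 1/(-60 - 22*(-329)) = 1/(-60 + 7238) = 1/7178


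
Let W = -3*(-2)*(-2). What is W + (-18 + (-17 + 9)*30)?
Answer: -270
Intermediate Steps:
W = -12 (W = 6*(-2) = -12)
W + (-18 + (-17 + 9)*30) = -12 + (-18 + (-17 + 9)*30) = -12 + (-18 - 8*30) = -12 + (-18 - 240) = -12 - 258 = -270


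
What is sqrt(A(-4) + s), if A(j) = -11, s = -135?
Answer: I*sqrt(146) ≈ 12.083*I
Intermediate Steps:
sqrt(A(-4) + s) = sqrt(-11 - 135) = sqrt(-146) = I*sqrt(146)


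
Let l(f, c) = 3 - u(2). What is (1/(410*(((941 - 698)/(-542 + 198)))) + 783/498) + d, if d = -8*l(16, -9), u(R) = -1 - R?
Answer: -383952757/8269290 ≈ -46.431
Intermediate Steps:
l(f, c) = 6 (l(f, c) = 3 - (-1 - 1*2) = 3 - (-1 - 2) = 3 - 1*(-3) = 3 + 3 = 6)
d = -48 (d = -8*6 = -48)
(1/(410*(((941 - 698)/(-542 + 198)))) + 783/498) + d = (1/(410*(((941 - 698)/(-542 + 198)))) + 783/498) - 48 = (1/(410*((243/(-344)))) + 783*(1/498)) - 48 = (1/(410*((243*(-1/344)))) + 261/166) - 48 = (1/(410*(-243/344)) + 261/166) - 48 = ((1/410)*(-344/243) + 261/166) - 48 = (-172/49815 + 261/166) - 48 = 12973163/8269290 - 48 = -383952757/8269290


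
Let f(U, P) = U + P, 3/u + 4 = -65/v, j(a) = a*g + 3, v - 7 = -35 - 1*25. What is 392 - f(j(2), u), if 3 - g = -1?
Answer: 18722/49 ≈ 382.08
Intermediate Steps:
g = 4 (g = 3 - 1*(-1) = 3 + 1 = 4)
v = -53 (v = 7 + (-35 - 1*25) = 7 + (-35 - 25) = 7 - 60 = -53)
j(a) = 3 + 4*a (j(a) = a*4 + 3 = 4*a + 3 = 3 + 4*a)
u = -53/49 (u = 3/(-4 - 65/(-53)) = 3/(-4 - 65*(-1/53)) = 3/(-4 + 65/53) = 3/(-147/53) = 3*(-53/147) = -53/49 ≈ -1.0816)
f(U, P) = P + U
392 - f(j(2), u) = 392 - (-53/49 + (3 + 4*2)) = 392 - (-53/49 + (3 + 8)) = 392 - (-53/49 + 11) = 392 - 1*486/49 = 392 - 486/49 = 18722/49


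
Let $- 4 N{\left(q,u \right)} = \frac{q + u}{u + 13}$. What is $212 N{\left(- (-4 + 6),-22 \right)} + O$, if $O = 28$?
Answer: $- \frac{340}{3} \approx -113.33$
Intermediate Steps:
$N{\left(q,u \right)} = - \frac{q + u}{4 \left(13 + u\right)}$ ($N{\left(q,u \right)} = - \frac{\left(q + u\right) \frac{1}{u + 13}}{4} = - \frac{\left(q + u\right) \frac{1}{13 + u}}{4} = - \frac{\frac{1}{13 + u} \left(q + u\right)}{4} = - \frac{q + u}{4 \left(13 + u\right)}$)
$212 N{\left(- (-4 + 6),-22 \right)} + O = 212 \frac{- \left(-1\right) \left(-4 + 6\right) - -22}{4 \left(13 - 22\right)} + 28 = 212 \frac{- \left(-1\right) 2 + 22}{4 \left(-9\right)} + 28 = 212 \cdot \frac{1}{4} \left(- \frac{1}{9}\right) \left(\left(-1\right) \left(-2\right) + 22\right) + 28 = 212 \cdot \frac{1}{4} \left(- \frac{1}{9}\right) \left(2 + 22\right) + 28 = 212 \cdot \frac{1}{4} \left(- \frac{1}{9}\right) 24 + 28 = 212 \left(- \frac{2}{3}\right) + 28 = - \frac{424}{3} + 28 = - \frac{340}{3}$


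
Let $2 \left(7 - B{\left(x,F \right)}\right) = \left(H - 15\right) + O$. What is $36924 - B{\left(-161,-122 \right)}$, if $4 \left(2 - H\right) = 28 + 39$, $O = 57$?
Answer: $\frac{295445}{8} \approx 36931.0$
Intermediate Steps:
$H = - \frac{59}{4}$ ($H = 2 - \frac{28 + 39}{4} = 2 - \frac{67}{4} = - \frac{59}{4} \approx -14.75$)
$B{\left(x,F \right)} = - \frac{53}{8}$ ($B{\left(x,F \right)} = 7 - \frac{\left(- \frac{59}{4} - 15\right) + 57}{2} = 7 - \frac{- \frac{119}{4} + 57}{2} = 7 - \frac{109}{8} = - \frac{53}{8}$)
$36924 - B{\left(-161,-122 \right)} = 36924 - - \frac{53}{8} = 36924 + \frac{53}{8} = \frac{295445}{8}$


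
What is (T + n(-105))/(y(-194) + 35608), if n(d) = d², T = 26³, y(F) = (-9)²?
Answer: 28601/35689 ≈ 0.80140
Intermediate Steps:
y(F) = 81
T = 17576
(T + n(-105))/(y(-194) + 35608) = (17576 + (-105)²)/(81 + 35608) = (17576 + 11025)/35689 = 28601*(1/35689) = 28601/35689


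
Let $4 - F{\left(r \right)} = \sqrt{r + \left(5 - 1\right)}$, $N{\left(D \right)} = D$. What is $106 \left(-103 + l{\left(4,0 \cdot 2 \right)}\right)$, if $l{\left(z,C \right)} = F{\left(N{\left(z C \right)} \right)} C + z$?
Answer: $-10494$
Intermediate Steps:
$F{\left(r \right)} = 4 - \sqrt{4 + r}$ ($F{\left(r \right)} = 4 - \sqrt{r + \left(5 - 1\right)} = 4 - \sqrt{r + 4} = 4 - \sqrt{4 + r}$)
$l{\left(z,C \right)} = z + C \left(4 - \sqrt{4 + C z}\right)$ ($l{\left(z,C \right)} = \left(4 - \sqrt{4 + z C}\right) C + z = \left(4 - \sqrt{4 + C z}\right) C + z = C \left(4 - \sqrt{4 + C z}\right) + z = z + C \left(4 - \sqrt{4 + C z}\right)$)
$106 \left(-103 + l{\left(4,0 \cdot 2 \right)}\right) = 106 \left(-103 + \left(4 - 0 \cdot 2 \left(-4 + \sqrt{4 + 0 \cdot 2 \cdot 4}\right)\right)\right) = 106 \left(-103 + \left(4 - 0 \left(-4 + \sqrt{4 + 0 \cdot 4}\right)\right)\right) = 106 \left(-103 + \left(4 - 0 \left(-4 + \sqrt{4 + 0}\right)\right)\right) = 106 \left(-103 + \left(4 - 0 \left(-4 + \sqrt{4}\right)\right)\right) = 106 \left(-103 + \left(4 - 0 \left(-4 + 2\right)\right)\right) = 106 \left(-103 + \left(4 - 0 \left(-2\right)\right)\right) = 106 \left(-103 + \left(4 + 0\right)\right) = 106 \left(-103 + 4\right) = 106 \left(-99\right) = -10494$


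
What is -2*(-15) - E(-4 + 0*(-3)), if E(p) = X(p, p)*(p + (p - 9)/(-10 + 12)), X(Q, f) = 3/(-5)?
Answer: 237/10 ≈ 23.700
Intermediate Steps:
X(Q, f) = -⅗ (X(Q, f) = 3*(-⅕) = -⅗)
E(p) = 27/10 - 9*p/10 (E(p) = -3*(p + (p - 9)/(-10 + 12))/5 = -3*(p + (-9 + p)/2)/5 = -3*(p + (-9 + p)*(½))/5 = -3*(p + (-9/2 + p/2))/5 = -3*(-9/2 + 3*p/2)/5 = 27/10 - 9*p/10)
-2*(-15) - E(-4 + 0*(-3)) = -2*(-15) - (27/10 - 9*(-4 + 0*(-3))/10) = 30 - (27/10 - 9*(-4 + 0)/10) = 30 - (27/10 - 9/10*(-4)) = 30 - (27/10 + 18/5) = 30 - 1*63/10 = 30 - 63/10 = 237/10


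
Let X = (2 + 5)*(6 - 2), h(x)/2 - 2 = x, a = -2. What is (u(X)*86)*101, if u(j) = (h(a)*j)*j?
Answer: 0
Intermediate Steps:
h(x) = 4 + 2*x
X = 28 (X = 7*4 = 28)
u(j) = 0 (u(j) = ((4 + 2*(-2))*j)*j = ((4 - 4)*j)*j = (0*j)*j = 0*j = 0)
(u(X)*86)*101 = (0*86)*101 = 0*101 = 0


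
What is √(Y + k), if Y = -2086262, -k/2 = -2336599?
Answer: 2*√646734 ≈ 1608.4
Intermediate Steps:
k = 4673198 (k = -2*(-2336599) = 4673198)
√(Y + k) = √(-2086262 + 4673198) = √2586936 = 2*√646734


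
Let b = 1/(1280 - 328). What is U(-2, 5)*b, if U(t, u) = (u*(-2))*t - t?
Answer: 11/476 ≈ 0.023109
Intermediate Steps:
U(t, u) = -t - 2*t*u (U(t, u) = (-2*u)*t - t = -2*t*u - t = -t - 2*t*u)
b = 1/952 ≈ 0.0010504
U(-2, 5)*b = -1*(-2)*(1 + 2*5)*(1/952) = -1*(-2)*(1 + 10)*(1/952) = -1*(-2)*11*(1/952) = 22*(1/952) = 11/476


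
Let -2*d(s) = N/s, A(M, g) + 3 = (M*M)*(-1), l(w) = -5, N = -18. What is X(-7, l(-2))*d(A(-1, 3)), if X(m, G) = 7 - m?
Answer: -63/2 ≈ -31.500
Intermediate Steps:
A(M, g) = -3 - M**2 (A(M, g) = -3 + (M*M)*(-1) = -3 + M**2*(-1) = -3 - M**2)
d(s) = 9/s (d(s) = -(-9)/s = 9/s)
X(-7, l(-2))*d(A(-1, 3)) = (7 - 1*(-7))*(9/(-3 - 1*(-1)**2)) = (7 + 7)*(9/(-3 - 1*1)) = 14*(9/(-3 - 1)) = 14*(9/(-4)) = 14*(9*(-1/4)) = 14*(-9/4) = -63/2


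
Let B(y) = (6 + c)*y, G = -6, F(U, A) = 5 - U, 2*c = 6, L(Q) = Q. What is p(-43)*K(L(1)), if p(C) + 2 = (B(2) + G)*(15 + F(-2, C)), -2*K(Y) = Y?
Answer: -131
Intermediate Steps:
K(Y) = -Y/2
c = 3 (c = (½)*6 = 3)
B(y) = 9*y (B(y) = (6 + 3)*y = 9*y)
p(C) = 262 (p(C) = -2 + (9*2 - 6)*(15 + (5 - 1*(-2))) = -2 + (18 - 6)*(15 + (5 + 2)) = -2 + 12*(15 + 7) = -2 + 12*22 = -2 + 264 = 262)
p(-43)*K(L(1)) = 262*(-½*1) = 262*(-½) = -131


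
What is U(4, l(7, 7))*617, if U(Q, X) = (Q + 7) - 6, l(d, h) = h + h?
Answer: 3085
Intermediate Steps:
l(d, h) = 2*h
U(Q, X) = 1 + Q (U(Q, X) = (7 + Q) - 6 = 1 + Q)
U(4, l(7, 7))*617 = (1 + 4)*617 = 5*617 = 3085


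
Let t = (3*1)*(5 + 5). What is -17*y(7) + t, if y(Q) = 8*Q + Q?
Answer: -1041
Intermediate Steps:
y(Q) = 9*Q
t = 30 (t = 3*10 = 30)
-17*y(7) + t = -153*7 + 30 = -17*63 + 30 = -1071 + 30 = -1041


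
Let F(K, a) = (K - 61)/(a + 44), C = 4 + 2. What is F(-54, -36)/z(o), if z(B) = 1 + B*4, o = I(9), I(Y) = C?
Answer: -23/40 ≈ -0.57500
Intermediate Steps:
C = 6
I(Y) = 6
F(K, a) = (-61 + K)/(44 + a)
o = 6
z(B) = 1 + 4*B
F(-54, -36)/z(o) = ((-61 - 54)/(44 - 36))/(1 + 4*6) = (-115/8)/(1 + 24) = ((1/8)*(-115))/25 = -115/8*1/25 = -23/40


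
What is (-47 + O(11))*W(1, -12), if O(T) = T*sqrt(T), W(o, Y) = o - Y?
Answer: -611 + 143*sqrt(11) ≈ -136.72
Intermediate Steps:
O(T) = T**(3/2)
(-47 + O(11))*W(1, -12) = (-47 + 11**(3/2))*(1 - 1*(-12)) = (-47 + 11*sqrt(11))*(1 + 12) = (-47 + 11*sqrt(11))*13 = -611 + 143*sqrt(11)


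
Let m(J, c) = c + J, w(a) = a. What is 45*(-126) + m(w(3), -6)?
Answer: -5673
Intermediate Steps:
m(J, c) = J + c
45*(-126) + m(w(3), -6) = 45*(-126) + (3 - 6) = -5670 - 3 = -5673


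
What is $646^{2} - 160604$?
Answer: $256712$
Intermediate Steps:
$646^{2} - 160604 = 417316 - 160604 = 256712$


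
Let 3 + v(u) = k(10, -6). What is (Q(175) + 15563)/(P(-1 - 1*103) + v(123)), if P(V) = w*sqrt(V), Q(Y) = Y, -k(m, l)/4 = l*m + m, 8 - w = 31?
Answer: 1033462/31275 + 241316*I*sqrt(26)/31275 ≈ 33.044 + 39.344*I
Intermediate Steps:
w = -23 (w = 8 - 1*31 = 8 - 31 = -23)
k(m, l) = -4*m - 4*l*m (k(m, l) = -4*(l*m + m) = -4*(m + l*m) = -4*m - 4*l*m)
v(u) = 197 (v(u) = -3 - 4*10*(1 - 6) = -3 - 4*10*(-5) = -3 + 200 = 197)
P(V) = -23*sqrt(V)
(Q(175) + 15563)/(P(-1 - 1*103) + v(123)) = (175 + 15563)/(-23*sqrt(-1 - 1*103) + 197) = 15738/(-23*sqrt(-1 - 103) + 197) = 15738/(-46*I*sqrt(26) + 197) = 15738/(197 - 46*I*sqrt(26))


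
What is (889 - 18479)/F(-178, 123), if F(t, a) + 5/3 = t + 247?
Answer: -26385/101 ≈ -261.24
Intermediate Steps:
F(t, a) = 736/3 + t (F(t, a) = -5/3 + (t + 247) = -5/3 + (247 + t) = 736/3 + t)
(889 - 18479)/F(-178, 123) = (889 - 18479)/(736/3 - 178) = -17590/202/3 = -17590*3/202 = -26385/101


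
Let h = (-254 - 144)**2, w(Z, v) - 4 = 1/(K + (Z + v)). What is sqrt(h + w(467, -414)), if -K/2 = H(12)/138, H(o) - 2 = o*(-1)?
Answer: sqrt(2130095045735)/3667 ≈ 398.00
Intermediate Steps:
H(o) = 2 - o (H(o) = 2 + o*(-1) = 2 - o)
K = 10/69 (K = -2*(2 - 1*12)/138 = -2*(2 - 12)/138 = -(-20)/138 = -2*(-5/69) = 10/69 ≈ 0.14493)
w(Z, v) = 4 + 1/(10/69 + Z + v) (w(Z, v) = 4 + 1/(10/69 + (Z + v)) = 4 + 1/(10/69 + Z + v))
h = 158404 (h = (-398)**2 = 158404)
sqrt(h + w(467, -414)) = sqrt(158404 + (109 + 276*467 + 276*(-414))/(10 + 69*467 + 69*(-414))) = sqrt(158404 + (109 + 128892 - 114264)/(10 + 32223 - 28566)) = sqrt(158404 + 14737/3667) = sqrt(580882205/3667) = sqrt(2130095045735)/3667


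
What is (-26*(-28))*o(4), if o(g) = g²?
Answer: 11648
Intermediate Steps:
(-26*(-28))*o(4) = -26*(-28)*4² = 728*16 = 11648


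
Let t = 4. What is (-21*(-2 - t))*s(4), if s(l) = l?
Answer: 504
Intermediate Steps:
(-21*(-2 - t))*s(4) = -21*(-2 - 1*4)*4 = -21*(-2 - 4)*4 = -21*(-6)*4 = 126*4 = 504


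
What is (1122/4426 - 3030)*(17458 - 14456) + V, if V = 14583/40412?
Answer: -813408527470917/89431756 ≈ -9.0953e+6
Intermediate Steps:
V = 14583/40412 (V = 14583*(1/40412) = 14583/40412 ≈ 0.36086)
(1122/4426 - 3030)*(17458 - 14456) + V = (1122/4426 - 3030)*(17458 - 14456) + 14583/40412 = (1122*(1/4426) - 3030)*3002 + 14583/40412 = (561/2213 - 3030)*3002 + 14583/40412 = -6704829/2213*3002 + 14583/40412 = -20127896658/2213 + 14583/40412 = -813408527470917/89431756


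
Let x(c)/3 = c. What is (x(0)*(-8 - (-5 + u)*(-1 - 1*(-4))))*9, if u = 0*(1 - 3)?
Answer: 0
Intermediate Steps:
x(c) = 3*c
u = 0 (u = 0*(-2) = 0)
(x(0)*(-8 - (-5 + u)*(-1 - 1*(-4))))*9 = ((3*0)*(-8 - (-5 + 0)*(-1 - 1*(-4))))*9 = (0*(-8 - (-5)*(-1 + 4)))*9 = (0*(-8 - (-5)*3))*9 = (0*(-8 - 1*(-15)))*9 = (0*(-8 + 15))*9 = (0*7)*9 = 0*9 = 0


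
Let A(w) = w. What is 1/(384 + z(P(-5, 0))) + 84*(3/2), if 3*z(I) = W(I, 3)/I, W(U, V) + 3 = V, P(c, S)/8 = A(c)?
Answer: 48385/384 ≈ 126.00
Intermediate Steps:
P(c, S) = 8*c
W(U, V) = -3 + V
z(I) = 0 (z(I) = ((-3 + 3)/I)/3 = (0/I)/3 = (⅓)*0 = 0)
1/(384 + z(P(-5, 0))) + 84*(3/2) = 1/(384 + 0) + 84*(3/2) = 1/384 + 84*(3*(½)) = 1/384 + 84*(3/2) = 1/384 + 126 = 48385/384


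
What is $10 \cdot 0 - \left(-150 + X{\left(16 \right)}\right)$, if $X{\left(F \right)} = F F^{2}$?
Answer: $-3946$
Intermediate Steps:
$X{\left(F \right)} = F^{3}$
$10 \cdot 0 - \left(-150 + X{\left(16 \right)}\right) = 10 \cdot 0 - \left(-150 + 16^{3}\right) = 0 - \left(-150 + 4096\right) = 0 - 3946 = -3946$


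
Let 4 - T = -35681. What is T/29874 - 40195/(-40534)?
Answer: 16969495/7762261 ≈ 2.1862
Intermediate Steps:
T = 35685 (T = 4 - 1*(-35681) = 4 + 35681 = 35685)
T/29874 - 40195/(-40534) = 35685/29874 - 40195/(-40534) = 35685*(1/29874) - 40195*(-1/40534) = 915/766 + 40195/40534 = 16969495/7762261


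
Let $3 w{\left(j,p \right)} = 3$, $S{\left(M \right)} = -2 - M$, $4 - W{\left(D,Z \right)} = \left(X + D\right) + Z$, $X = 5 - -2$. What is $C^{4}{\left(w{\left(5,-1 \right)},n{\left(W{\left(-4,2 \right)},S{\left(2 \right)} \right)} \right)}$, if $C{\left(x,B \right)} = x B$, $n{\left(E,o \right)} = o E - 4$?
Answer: $0$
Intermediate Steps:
$X = 7$ ($X = 5 + 2 = 7$)
$W{\left(D,Z \right)} = -3 - D - Z$ ($W{\left(D,Z \right)} = 4 - \left(\left(7 + D\right) + Z\right) = 4 - \left(7 + D + Z\right) = -3 - D - Z$)
$w{\left(j,p \right)} = 1$ ($w{\left(j,p \right)} = \frac{1}{3} \cdot 3 = 1$)
$n{\left(E,o \right)} = -4 + E o$ ($n{\left(E,o \right)} = E o - 4 = -4 + E o$)
$C{\left(x,B \right)} = B x$
$C^{4}{\left(w{\left(5,-1 \right)},n{\left(W{\left(-4,2 \right)},S{\left(2 \right)} \right)} \right)} = \left(\left(-4 + \left(-3 - -4 - 2\right) \left(-2 - 2\right)\right) 1\right)^{4} = \left(\left(-4 + \left(-3 + 4 - 2\right) \left(-2 - 2\right)\right) 1\right)^{4} = \left(\left(-4 - -4\right) 1\right)^{4} = \left(\left(-4 + 4\right) 1\right)^{4} = \left(0 \cdot 1\right)^{4} = 0^{4} = 0$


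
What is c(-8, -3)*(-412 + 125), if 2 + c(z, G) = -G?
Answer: -287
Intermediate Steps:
c(z, G) = -2 - G
c(-8, -3)*(-412 + 125) = (-2 - 1*(-3))*(-412 + 125) = (-2 + 3)*(-287) = 1*(-287) = -287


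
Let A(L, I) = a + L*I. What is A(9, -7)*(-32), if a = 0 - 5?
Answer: 2176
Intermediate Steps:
a = -5
A(L, I) = -5 + I*L (A(L, I) = -5 + L*I = -5 + I*L)
A(9, -7)*(-32) = (-5 - 7*9)*(-32) = (-5 - 63)*(-32) = -68*(-32) = 2176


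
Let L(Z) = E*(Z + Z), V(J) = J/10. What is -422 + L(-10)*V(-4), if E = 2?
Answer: -406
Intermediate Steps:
V(J) = J/10 (V(J) = J*(⅒) = J/10)
L(Z) = 4*Z (L(Z) = 2*(Z + Z) = 2*(2*Z) = 4*Z)
-422 + L(-10)*V(-4) = -422 + (4*(-10))*((⅒)*(-4)) = -422 - 40*(-⅖) = -422 + 16 = -406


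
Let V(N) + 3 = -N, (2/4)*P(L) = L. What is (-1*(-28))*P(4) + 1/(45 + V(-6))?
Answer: 10753/48 ≈ 224.02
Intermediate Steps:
P(L) = 2*L
V(N) = -3 - N
(-1*(-28))*P(4) + 1/(45 + V(-6)) = (-1*(-28))*(2*4) + 1/(45 + (-3 - 1*(-6))) = 28*8 + 1/(45 + (-3 + 6)) = 224 + 1/(45 + 3) = 224 + 1/48 = 10753/48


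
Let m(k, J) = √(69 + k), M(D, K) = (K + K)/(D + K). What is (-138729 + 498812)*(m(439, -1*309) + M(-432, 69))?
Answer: -16563818/121 + 720166*√127 ≈ 7.9790e+6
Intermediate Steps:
M(D, K) = 2*K/(D + K) (M(D, K) = (2*K)/(D + K) = 2*K/(D + K))
(-138729 + 498812)*(m(439, -1*309) + M(-432, 69)) = (-138729 + 498812)*(√(69 + 439) + 2*69/(-432 + 69)) = 360083*(√508 + 2*69/(-363)) = 360083*(2*√127 + 2*69*(-1/363)) = 360083*(2*√127 - 46/121) = 360083*(-46/121 + 2*√127) = -16563818/121 + 720166*√127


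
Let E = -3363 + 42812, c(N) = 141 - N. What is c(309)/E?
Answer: -168/39449 ≈ -0.0042587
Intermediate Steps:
E = 39449
c(309)/E = (141 - 1*309)/39449 = (141 - 309)*(1/39449) = -168*1/39449 = -168/39449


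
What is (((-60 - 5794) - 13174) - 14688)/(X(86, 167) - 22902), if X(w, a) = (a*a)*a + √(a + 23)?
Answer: -156258858676/21479155662531 + 33716*√190/21479155662531 ≈ -0.0072749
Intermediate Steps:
X(w, a) = a³ + √(23 + a) (X(w, a) = a²*a + √(23 + a) = a³ + √(23 + a))
(((-60 - 5794) - 13174) - 14688)/(X(86, 167) - 22902) = (((-60 - 5794) - 13174) - 14688)/((167³ + √(23 + 167)) - 22902) = ((-5854 - 13174) - 14688)/((4657463 + √190) - 22902) = (-19028 - 14688)/(4634561 + √190) = -33716/(4634561 + √190)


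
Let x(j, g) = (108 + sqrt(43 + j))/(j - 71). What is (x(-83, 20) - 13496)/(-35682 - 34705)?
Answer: 1039246/5419799 + I*sqrt(10)/5419799 ≈ 0.19175 + 5.8347e-7*I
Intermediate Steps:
x(j, g) = (108 + sqrt(43 + j))/(-71 + j)
(x(-83, 20) - 13496)/(-35682 - 34705) = ((108 + sqrt(43 - 83))/(-71 - 83) - 13496)/(-35682 - 34705) = ((108 + sqrt(-40))/(-154) - 13496)/(-70387) = (-(108 + 2*I*sqrt(10))/154 - 13496)*(-1/70387) = ((-54/77 - I*sqrt(10)/77) - 13496)*(-1/70387) = (-1039246/77 - I*sqrt(10)/77)*(-1/70387) = 1039246/5419799 + I*sqrt(10)/5419799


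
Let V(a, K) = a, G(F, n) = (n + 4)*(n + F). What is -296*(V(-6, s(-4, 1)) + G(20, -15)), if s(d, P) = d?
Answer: 18056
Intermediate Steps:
G(F, n) = (4 + n)*(F + n)
-296*(V(-6, s(-4, 1)) + G(20, -15)) = -296*(-6 + ((-15)² + 4*20 + 4*(-15) + 20*(-15))) = -296*(-6 + (225 + 80 - 60 - 300)) = -296*(-6 - 55) = -296*(-61) = 18056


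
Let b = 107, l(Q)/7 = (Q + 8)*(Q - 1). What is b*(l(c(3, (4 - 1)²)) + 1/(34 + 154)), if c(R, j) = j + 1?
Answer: 22811651/188 ≈ 1.2134e+5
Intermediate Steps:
c(R, j) = 1 + j
l(Q) = 7*(-1 + Q)*(8 + Q) (l(Q) = 7*((Q + 8)*(Q - 1)) = 7*((8 + Q)*(-1 + Q)) = 7*((-1 + Q)*(8 + Q)) = 7*(-1 + Q)*(8 + Q))
b*(l(c(3, (4 - 1)²)) + 1/(34 + 154)) = 107*((-56 + 7*(1 + (4 - 1)²)² + 49*(1 + (4 - 1)²)) + 1/(34 + 154)) = 107*((-56 + 7*(1 + 3²)² + 49*(1 + 3²)) + 1/188) = 107*((-56 + 7*(1 + 9)² + 49*(1 + 9)) + 1/188) = 107*((-56 + 7*10² + 49*10) + 1/188) = 107*((-56 + 7*100 + 490) + 1/188) = 107*((-56 + 700 + 490) + 1/188) = 107*(1134 + 1/188) = 107*(213193/188) = 22811651/188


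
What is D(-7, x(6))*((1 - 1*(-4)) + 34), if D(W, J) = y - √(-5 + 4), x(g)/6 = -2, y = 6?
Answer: 234 - 39*I ≈ 234.0 - 39.0*I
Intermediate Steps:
x(g) = -12 (x(g) = 6*(-2) = -12)
D(W, J) = 6 - I (D(W, J) = 6 - √(-5 + 4) = 6 - √(-1) = 6 - I)
D(-7, x(6))*((1 - 1*(-4)) + 34) = (6 - I)*((1 - 1*(-4)) + 34) = (6 - I)*((1 + 4) + 34) = (6 - I)*(5 + 34) = (6 - I)*39 = 234 - 39*I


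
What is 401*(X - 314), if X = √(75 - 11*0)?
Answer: -125914 + 2005*√3 ≈ -1.2244e+5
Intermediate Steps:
X = 5*√3 (X = √(75 + 0) = √75 = 5*√3 ≈ 8.6602)
401*(X - 314) = 401*(5*√3 - 314) = 401*(-314 + 5*√3) = -125914 + 2005*√3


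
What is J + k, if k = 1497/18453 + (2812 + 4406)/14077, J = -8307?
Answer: -719231995148/86587627 ≈ -8306.4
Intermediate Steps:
k = 51422341/86587627 (k = 1497*(1/18453) + 7218*(1/14077) = 499/6151 + 7218/14077 = 51422341/86587627 ≈ 0.59388)
J + k = -8307 + 51422341/86587627 = -719231995148/86587627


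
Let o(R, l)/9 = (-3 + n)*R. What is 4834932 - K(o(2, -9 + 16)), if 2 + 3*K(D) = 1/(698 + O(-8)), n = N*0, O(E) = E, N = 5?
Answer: 10008310619/2070 ≈ 4.8349e+6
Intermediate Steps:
n = 0 (n = 5*0 = 0)
o(R, l) = -27*R (o(R, l) = 9*((-3 + 0)*R) = 9*(-3*R) = -27*R)
K(D) = -1379/2070 (K(D) = -2/3 + 1/(3*(698 - 8)) = -2/3 + (1/3)/690 = -2/3 + (1/3)*(1/690) = -2/3 + 1/2070 = -1379/2070)
4834932 - K(o(2, -9 + 16)) = 4834932 - 1*(-1379/2070) = 4834932 + 1379/2070 = 10008310619/2070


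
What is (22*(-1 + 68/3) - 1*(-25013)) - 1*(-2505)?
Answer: 83984/3 ≈ 27995.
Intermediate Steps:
(22*(-1 + 68/3) - 1*(-25013)) - 1*(-2505) = (22*(-1 + 68*(⅓)) + 25013) + 2505 = (22*(-1 + 68/3) + 25013) + 2505 = (22*(65/3) + 25013) + 2505 = (1430/3 + 25013) + 2505 = 76469/3 + 2505 = 83984/3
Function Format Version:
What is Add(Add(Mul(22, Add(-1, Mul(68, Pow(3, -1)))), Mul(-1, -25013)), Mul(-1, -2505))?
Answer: Rational(83984, 3) ≈ 27995.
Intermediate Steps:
Add(Add(Mul(22, Add(-1, Mul(68, Pow(3, -1)))), Mul(-1, -25013)), Mul(-1, -2505)) = Add(Add(Mul(22, Add(-1, Mul(68, Rational(1, 3)))), 25013), 2505) = Add(Add(Mul(22, Add(-1, Rational(68, 3))), 25013), 2505) = Add(Add(Mul(22, Rational(65, 3)), 25013), 2505) = Add(Add(Rational(1430, 3), 25013), 2505) = Add(Rational(76469, 3), 2505) = Rational(83984, 3)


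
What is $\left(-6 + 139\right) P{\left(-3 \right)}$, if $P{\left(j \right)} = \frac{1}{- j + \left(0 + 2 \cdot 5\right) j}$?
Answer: $- \frac{133}{27} \approx -4.9259$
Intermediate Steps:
$P{\left(j \right)} = \frac{1}{9 j}$ ($P{\left(j \right)} = \frac{1}{- j + \left(0 + 10\right) j} = \frac{1}{- j + 10 j} = \frac{1}{9 j}$)
$\left(-6 + 139\right) P{\left(-3 \right)} = \left(-6 + 139\right) \frac{1}{9 \left(-3\right)} = 133 \cdot \frac{1}{9} \left(- \frac{1}{3}\right) = 133 \left(- \frac{1}{27}\right) = - \frac{133}{27}$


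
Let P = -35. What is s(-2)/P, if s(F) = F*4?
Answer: 8/35 ≈ 0.22857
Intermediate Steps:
s(F) = 4*F
s(-2)/P = (4*(-2))/(-35) = -8*(-1/35) = 8/35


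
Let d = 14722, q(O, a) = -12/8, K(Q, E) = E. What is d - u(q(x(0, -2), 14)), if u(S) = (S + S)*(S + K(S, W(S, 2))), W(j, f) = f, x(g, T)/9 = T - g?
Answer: 29447/2 ≈ 14724.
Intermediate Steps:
x(g, T) = -9*g + 9*T (x(g, T) = 9*(T - g) = -9*g + 9*T)
q(O, a) = -3/2 (q(O, a) = -12*1/8 = -3/2)
u(S) = 2*S*(2 + S) (u(S) = (S + S)*(S + 2) = (2*S)*(2 + S) = 2*S*(2 + S))
d - u(q(x(0, -2), 14)) = 14722 - 2*(-3)*(2 - 3/2)/2 = 14722 - 2*(-3)/(2*2) = 14722 - 1*(-3/2) = 14722 + 3/2 = 29447/2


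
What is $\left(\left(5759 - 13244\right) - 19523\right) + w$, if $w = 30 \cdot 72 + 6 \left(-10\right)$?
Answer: $-24908$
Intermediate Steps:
$w = 2100$ ($w = 2160 - 60 = 2100$)
$\left(\left(5759 - 13244\right) - 19523\right) + w = \left(\left(5759 - 13244\right) - 19523\right) + 2100 = \left(-7485 - 19523\right) + 2100 = -27008 + 2100 = -24908$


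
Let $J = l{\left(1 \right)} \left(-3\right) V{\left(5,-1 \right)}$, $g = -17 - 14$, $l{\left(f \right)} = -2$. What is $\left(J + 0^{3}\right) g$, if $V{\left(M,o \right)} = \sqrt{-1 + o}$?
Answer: $- 186 i \sqrt{2} \approx - 263.04 i$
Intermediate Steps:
$g = -31$
$J = 6 i \sqrt{2}$ ($J = \left(-2\right) \left(-3\right) \sqrt{-1 - 1} = 6 \sqrt{-2} = 6 i \sqrt{2} \approx 8.4853 i$)
$\left(J + 0^{3}\right) g = \left(6 i \sqrt{2} + 0^{3}\right) \left(-31\right) = \left(6 i \sqrt{2} + 0\right) \left(-31\right) = 6 i \sqrt{2} \left(-31\right) = - 186 i \sqrt{2}$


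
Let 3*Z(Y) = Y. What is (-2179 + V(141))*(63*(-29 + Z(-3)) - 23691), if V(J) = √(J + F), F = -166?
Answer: 55740999 - 127905*I ≈ 5.5741e+7 - 1.2791e+5*I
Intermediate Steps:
Z(Y) = Y/3
V(J) = √(-166 + J) (V(J) = √(J - 166) = √(-166 + J))
(-2179 + V(141))*(63*(-29 + Z(-3)) - 23691) = (-2179 + √(-166 + 141))*(63*(-29 + (⅓)*(-3)) - 23691) = (-2179 + √(-25))*(63*(-29 - 1) - 23691) = (-2179 + 5*I)*(63*(-30) - 23691) = (-2179 + 5*I)*(-1890 - 23691) = (-2179 + 5*I)*(-25581) = 55740999 - 127905*I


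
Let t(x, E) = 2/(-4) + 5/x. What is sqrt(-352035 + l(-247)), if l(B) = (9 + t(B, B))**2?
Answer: I*sqrt(85891665539)/494 ≈ 593.26*I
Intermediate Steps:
t(x, E) = -1/2 + 5/x (t(x, E) = 2*(-1/4) + 5/x = -1/2 + 5/x)
l(B) = (9 + (10 - B)/(2*B))**2
sqrt(-352035 + l(-247)) = sqrt(-352035 + (1/4)*(10 + 17*(-247))**2/(-247)**2) = sqrt(-352035 + (1/4)*(1/61009)*(10 - 4199)**2) = sqrt(-352035 + (1/4)*(1/61009)*(-4189)**2) = sqrt(-352035 + (1/4)*(1/61009)*17547721) = sqrt(-352035 + 17547721/244036) = sqrt(-85891665539/244036) = I*sqrt(85891665539)/494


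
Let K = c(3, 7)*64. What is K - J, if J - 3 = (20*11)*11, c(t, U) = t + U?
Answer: -1783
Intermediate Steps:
c(t, U) = U + t
J = 2423 (J = 3 + (20*11)*11 = 3 + 220*11 = 3 + 2420 = 2423)
K = 640 (K = (7 + 3)*64 = 10*64 = 640)
K - J = 640 - 1*2423 = 640 - 2423 = -1783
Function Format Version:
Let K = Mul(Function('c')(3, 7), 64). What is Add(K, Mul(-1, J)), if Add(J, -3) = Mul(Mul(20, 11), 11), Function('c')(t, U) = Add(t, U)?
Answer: -1783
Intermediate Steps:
Function('c')(t, U) = Add(U, t)
J = 2423 (J = Add(3, Mul(Mul(20, 11), 11)) = Add(3, Mul(220, 11)) = Add(3, 2420) = 2423)
K = 640 (K = Mul(Add(7, 3), 64) = Mul(10, 64) = 640)
Add(K, Mul(-1, J)) = Add(640, Mul(-1, 2423)) = Add(640, -2423) = -1783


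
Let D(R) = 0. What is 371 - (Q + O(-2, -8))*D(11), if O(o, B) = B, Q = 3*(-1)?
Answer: 371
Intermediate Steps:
Q = -3
371 - (Q + O(-2, -8))*D(11) = 371 - (-3 - 8)*0 = 371 - (-11)*0 = 371 - 1*0 = 371 + 0 = 371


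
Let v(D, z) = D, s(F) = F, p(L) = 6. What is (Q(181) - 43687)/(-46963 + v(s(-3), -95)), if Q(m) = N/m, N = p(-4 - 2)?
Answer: 7907341/8500846 ≈ 0.93018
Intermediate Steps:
N = 6
Q(m) = 6/m
(Q(181) - 43687)/(-46963 + v(s(-3), -95)) = (6/181 - 43687)/(-46963 - 3) = (6*(1/181) - 43687)/(-46966) = (6/181 - 43687)*(-1/46966) = -7907341/181*(-1/46966) = 7907341/8500846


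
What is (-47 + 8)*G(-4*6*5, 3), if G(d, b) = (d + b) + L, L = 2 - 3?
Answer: 4602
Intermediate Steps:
L = -1
G(d, b) = -1 + b + d (G(d, b) = (d + b) - 1 = (b + d) - 1 = -1 + b + d)
(-47 + 8)*G(-4*6*5, 3) = (-47 + 8)*(-1 + 3 - 4*6*5) = -39*(-1 + 3 - 24*5) = -39*(-1 + 3 - 120) = -39*(-118) = 4602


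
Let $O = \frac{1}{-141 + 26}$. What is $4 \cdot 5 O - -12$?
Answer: $\frac{272}{23} \approx 11.826$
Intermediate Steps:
$O = - \frac{1}{115}$ ($O = \frac{1}{-115} = - \frac{1}{115} \approx -0.0086956$)
$4 \cdot 5 O - -12 = 4 \cdot 5 \left(- \frac{1}{115}\right) - -12 = 20 \left(- \frac{1}{115}\right) + 12 = - \frac{4}{23} + 12 = \frac{272}{23}$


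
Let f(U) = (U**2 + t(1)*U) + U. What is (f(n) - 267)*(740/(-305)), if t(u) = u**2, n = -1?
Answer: 39664/61 ≈ 650.23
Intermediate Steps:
f(U) = U**2 + 2*U (f(U) = (U**2 + 1**2*U) + U = (U**2 + 1*U) + U = (U**2 + U) + U = (U + U**2) + U = U**2 + 2*U)
(f(n) - 267)*(740/(-305)) = (-(2 - 1) - 267)*(740/(-305)) = (-1*1 - 267)*(740*(-1/305)) = (-1 - 267)*(-148/61) = -268*(-148/61) = 39664/61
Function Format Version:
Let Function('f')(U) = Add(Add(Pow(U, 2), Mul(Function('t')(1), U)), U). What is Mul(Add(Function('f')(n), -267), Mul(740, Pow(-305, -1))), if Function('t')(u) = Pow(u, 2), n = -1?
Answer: Rational(39664, 61) ≈ 650.23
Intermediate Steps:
Function('f')(U) = Add(Pow(U, 2), Mul(2, U)) (Function('f')(U) = Add(Add(Pow(U, 2), Mul(Pow(1, 2), U)), U) = Add(Add(Pow(U, 2), Mul(1, U)), U) = Add(Add(Pow(U, 2), U), U) = Add(Add(U, Pow(U, 2)), U) = Add(Pow(U, 2), Mul(2, U)))
Mul(Add(Function('f')(n), -267), Mul(740, Pow(-305, -1))) = Mul(Add(Mul(-1, Add(2, -1)), -267), Mul(740, Pow(-305, -1))) = Mul(Add(Mul(-1, 1), -267), Mul(740, Rational(-1, 305))) = Mul(Add(-1, -267), Rational(-148, 61)) = Mul(-268, Rational(-148, 61)) = Rational(39664, 61)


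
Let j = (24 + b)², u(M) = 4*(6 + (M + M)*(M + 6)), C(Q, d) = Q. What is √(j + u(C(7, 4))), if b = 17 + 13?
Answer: 2*√917 ≈ 60.564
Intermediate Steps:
b = 30
u(M) = 24 + 8*M*(6 + M) (u(M) = 4*(6 + (2*M)*(6 + M)) = 4*(6 + 2*M*(6 + M)) = 24 + 8*M*(6 + M))
j = 2916 (j = (24 + 30)² = 54² = 2916)
√(j + u(C(7, 4))) = √(2916 + (24 + 8*7² + 48*7)) = √(2916 + (24 + 8*49 + 336)) = √(2916 + (24 + 392 + 336)) = √(2916 + 752) = √3668 = 2*√917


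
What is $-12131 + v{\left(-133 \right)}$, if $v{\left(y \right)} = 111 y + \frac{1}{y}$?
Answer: $- \frac{3576903}{133} \approx -26894.0$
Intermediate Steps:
$v{\left(y \right)} = \frac{1}{y} + 111 y$
$-12131 + v{\left(-133 \right)} = -12131 + \left(\frac{1}{-133} + 111 \left(-133\right)\right) = -12131 - \frac{1963480}{133} = - \frac{3576903}{133}$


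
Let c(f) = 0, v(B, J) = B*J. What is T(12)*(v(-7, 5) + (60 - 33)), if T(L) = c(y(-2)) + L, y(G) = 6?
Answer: -96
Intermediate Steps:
T(L) = L (T(L) = 0 + L = L)
T(12)*(v(-7, 5) + (60 - 33)) = 12*(-7*5 + (60 - 33)) = 12*(-35 + 27) = 12*(-8) = -96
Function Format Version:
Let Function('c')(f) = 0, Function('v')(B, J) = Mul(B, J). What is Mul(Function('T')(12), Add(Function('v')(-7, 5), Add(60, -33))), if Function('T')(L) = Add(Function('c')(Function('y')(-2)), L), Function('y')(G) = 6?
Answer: -96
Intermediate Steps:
Function('T')(L) = L (Function('T')(L) = Add(0, L) = L)
Mul(Function('T')(12), Add(Function('v')(-7, 5), Add(60, -33))) = Mul(12, Add(Mul(-7, 5), Add(60, -33))) = Mul(12, Add(-35, 27)) = Mul(12, -8) = -96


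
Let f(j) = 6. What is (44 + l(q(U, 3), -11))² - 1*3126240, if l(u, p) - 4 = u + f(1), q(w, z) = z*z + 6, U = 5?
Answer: -3121479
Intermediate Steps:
q(w, z) = 6 + z² (q(w, z) = z² + 6 = 6 + z²)
l(u, p) = 10 + u (l(u, p) = 4 + (u + 6) = 4 + (6 + u) = 10 + u)
(44 + l(q(U, 3), -11))² - 1*3126240 = (44 + (10 + (6 + 3²)))² - 1*3126240 = (44 + (10 + (6 + 9)))² - 3126240 = (44 + (10 + 15))² - 3126240 = (44 + 25)² - 3126240 = 69² - 3126240 = 4761 - 3126240 = -3121479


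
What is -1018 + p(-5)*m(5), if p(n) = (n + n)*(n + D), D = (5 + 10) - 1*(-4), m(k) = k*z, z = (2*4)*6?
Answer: -34618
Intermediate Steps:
z = 48 (z = 8*6 = 48)
m(k) = 48*k (m(k) = k*48 = 48*k)
D = 19 (D = 15 + 4 = 19)
p(n) = 2*n*(19 + n) (p(n) = (n + n)*(n + 19) = (2*n)*(19 + n) = 2*n*(19 + n))
-1018 + p(-5)*m(5) = -1018 + (2*(-5)*(19 - 5))*(48*5) = -1018 + (2*(-5)*14)*240 = -1018 - 140*240 = -1018 - 33600 = -34618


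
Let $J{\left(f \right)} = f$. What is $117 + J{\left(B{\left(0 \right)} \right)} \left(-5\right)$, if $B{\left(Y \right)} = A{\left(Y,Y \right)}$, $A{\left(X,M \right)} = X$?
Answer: $117$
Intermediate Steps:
$B{\left(Y \right)} = Y$
$117 + J{\left(B{\left(0 \right)} \right)} \left(-5\right) = 117 + 0 \left(-5\right) = 117 + 0 = 117$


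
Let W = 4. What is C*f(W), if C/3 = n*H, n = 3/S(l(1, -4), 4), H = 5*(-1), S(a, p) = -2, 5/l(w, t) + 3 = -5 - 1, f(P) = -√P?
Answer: -45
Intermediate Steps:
l(w, t) = -5/9 (l(w, t) = 5/(-3 + (-5 - 1)) = 5/(-3 - 6) = 5/(-9) = 5*(-⅑) = -5/9)
H = -5
n = -3/2 (n = 3/(-2) = 3*(-½) = -3/2 ≈ -1.5000)
C = 45/2 (C = 3*(-3/2*(-5)) = 3*(15/2) = 45/2 ≈ 22.500)
C*f(W) = 45*(-√4)/2 = 45*(-1*2)/2 = (45/2)*(-2) = -45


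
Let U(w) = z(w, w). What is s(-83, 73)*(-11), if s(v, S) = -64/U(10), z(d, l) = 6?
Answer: 352/3 ≈ 117.33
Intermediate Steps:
U(w) = 6
s(v, S) = -32/3 (s(v, S) = -64/6 = -64*⅙ = -32/3)
s(-83, 73)*(-11) = -32/3*(-11) = 352/3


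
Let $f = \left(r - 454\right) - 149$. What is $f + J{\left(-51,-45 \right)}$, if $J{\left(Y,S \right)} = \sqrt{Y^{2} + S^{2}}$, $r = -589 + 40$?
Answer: $-1152 + 3 \sqrt{514} \approx -1084.0$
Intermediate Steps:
$r = -549$
$f = -1152$ ($f = \left(-549 - 454\right) - 149 = -1003 - 149 = -1152$)
$J{\left(Y,S \right)} = \sqrt{S^{2} + Y^{2}}$
$f + J{\left(-51,-45 \right)} = -1152 + \sqrt{\left(-45\right)^{2} + \left(-51\right)^{2}} = -1152 + \sqrt{2025 + 2601} = -1152 + \sqrt{4626} = -1152 + 3 \sqrt{514}$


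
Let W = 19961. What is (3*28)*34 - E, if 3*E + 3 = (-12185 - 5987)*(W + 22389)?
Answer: 769592771/3 ≈ 2.5653e+8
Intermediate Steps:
E = -769584203/3 (E = -1 + ((-12185 - 5987)*(19961 + 22389))/3 = -1 + (-18172*42350)/3 = -1 + (⅓)*(-769584200) = -1 - 769584200/3 = -769584203/3 ≈ -2.5653e+8)
(3*28)*34 - E = (3*28)*34 - 1*(-769584203/3) = 84*34 + 769584203/3 = 2856 + 769584203/3 = 769592771/3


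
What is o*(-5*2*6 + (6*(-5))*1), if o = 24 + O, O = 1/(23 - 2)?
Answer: -15150/7 ≈ -2164.3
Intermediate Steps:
O = 1/21 ≈ 0.047619
o = 505/21 (o = 24 + 1/21 = 505/21 ≈ 24.048)
o*(-5*2*6 + (6*(-5))*1) = 505*(-5*2*6 + (6*(-5))*1)/21 = 505*(-10*6 - 30*1)/21 = 505*(-60 - 30)/21 = (505/21)*(-90) = -15150/7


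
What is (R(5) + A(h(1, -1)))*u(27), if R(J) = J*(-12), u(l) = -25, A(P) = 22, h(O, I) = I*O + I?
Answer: 950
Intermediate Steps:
h(O, I) = I + I*O
R(J) = -12*J
(R(5) + A(h(1, -1)))*u(27) = (-12*5 + 22)*(-25) = (-60 + 22)*(-25) = -38*(-25) = 950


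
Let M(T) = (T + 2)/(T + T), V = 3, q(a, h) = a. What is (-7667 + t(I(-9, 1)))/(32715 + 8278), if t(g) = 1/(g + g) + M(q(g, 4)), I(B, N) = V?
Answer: -7666/40993 ≈ -0.18701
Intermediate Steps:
M(T) = (2 + T)/(2*T) (M(T) = (2 + T)/((2*T)) = (2 + T)*(1/(2*T)) = (2 + T)/(2*T))
I(B, N) = 3
t(g) = 1/(2*g) + (2 + g)/(2*g) (t(g) = 1/(g + g) + (2 + g)/(2*g) = 1/(2*g) + (2 + g)/(2*g))
(-7667 + t(I(-9, 1)))/(32715 + 8278) = (-7667 + (½)*(3 + 3)/3)/(32715 + 8278) = (-7667 + (½)*(⅓)*6)/40993 = (-7667 + 1)*(1/40993) = -7666*1/40993 = -7666/40993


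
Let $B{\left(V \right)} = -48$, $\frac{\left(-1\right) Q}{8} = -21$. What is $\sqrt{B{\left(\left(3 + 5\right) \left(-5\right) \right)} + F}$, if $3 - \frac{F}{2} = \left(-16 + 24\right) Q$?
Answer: $i \sqrt{2730} \approx 52.249 i$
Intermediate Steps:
$Q = 168$ ($Q = \left(-8\right) \left(-21\right) = 168$)
$F = -2682$ ($F = 6 - 2 \left(-16 + 24\right) 168 = 6 - 2 \cdot 8 \cdot 168 = 6 - 2688 = -2682$)
$\sqrt{B{\left(\left(3 + 5\right) \left(-5\right) \right)} + F} = \sqrt{-48 - 2682} = \sqrt{-2730} = i \sqrt{2730}$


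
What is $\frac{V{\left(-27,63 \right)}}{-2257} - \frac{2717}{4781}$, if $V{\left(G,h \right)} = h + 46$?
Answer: $- \frac{6653398}{10790717} \approx -0.61659$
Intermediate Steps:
$V{\left(G,h \right)} = 46 + h$
$\frac{V{\left(-27,63 \right)}}{-2257} - \frac{2717}{4781} = \frac{46 + 63}{-2257} - \frac{2717}{4781} = 109 \left(- \frac{1}{2257}\right) - \frac{2717}{4781} = - \frac{109}{2257} - \frac{2717}{4781} = - \frac{6653398}{10790717}$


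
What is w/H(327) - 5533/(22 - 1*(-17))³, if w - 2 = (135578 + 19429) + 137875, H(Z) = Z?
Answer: 5790592235/6465771 ≈ 895.58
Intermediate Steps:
w = 292884 (w = 2 + ((135578 + 19429) + 137875) = 2 + (155007 + 137875) = 2 + 292882 = 292884)
w/H(327) - 5533/(22 - 1*(-17))³ = 292884/327 - 5533/(22 - 1*(-17))³ = 292884*(1/327) - 5533/(22 + 17)³ = 97628/109 - 5533/(39³) = 97628/109 - 5533/59319 = 5790592235/6465771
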